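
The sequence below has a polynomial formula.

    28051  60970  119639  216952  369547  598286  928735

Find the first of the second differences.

First differences: 32919, 58669, 97313, 152595, 228739, 330449
Second differences: 25750, 38644, 55282, 76144, 101710
Third differences: 12894, 16638, 20862, 25566
Fourth differences: 3744, 4224, 4704
Fifth differences: 480, 480

25750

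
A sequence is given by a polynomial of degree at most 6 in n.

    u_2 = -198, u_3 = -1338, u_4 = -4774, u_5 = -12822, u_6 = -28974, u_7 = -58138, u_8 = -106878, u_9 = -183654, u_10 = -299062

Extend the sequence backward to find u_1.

26

Δ: -1140, -3436, -8048, -16152, -29164, -48740, -76776, -115408
Δ²: -2296, -4612, -8104, -13012, -19576, -28036, -38632
Δ³: -2316, -3492, -4908, -6564, -8460, -10596
Δ⁴: -1176, -1416, -1656, -1896, -2136
Δ⁵: -240, -240, -240, -240
The fifth differences are constant at -240.
Work back: -1176 + 240 = -936;  -2316 + 936 = -1380;  -2296 + 1380 = -916;  -1140 + 916 = -224;  -198 + 224 = 26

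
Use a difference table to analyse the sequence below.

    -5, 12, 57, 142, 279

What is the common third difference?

D1: 17, 45, 85, 137
D2: 28, 40, 52
D3: 12, 12

12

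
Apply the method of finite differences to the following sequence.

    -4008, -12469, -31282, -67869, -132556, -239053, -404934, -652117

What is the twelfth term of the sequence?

-3071149

Δ: -8461, -18813, -36587, -64687, -106497, -165881, -247183
Δ²: -10352, -17774, -28100, -41810, -59384, -81302
Δ³: -7422, -10326, -13710, -17574, -21918
Δ⁴: -2904, -3384, -3864, -4344
Δ⁵: -480, -480, -480
Constant fifth difference = -480, so extend:
-4344 − 480 = -4824;  -21918 − 4824 = -26742;  -81302 − 26742 = -108044;  -247183 − 108044 = -355227;  -652117 − 355227 = -1007344
-4824 − 480 = -5304;  -26742 − 5304 = -32046;  -108044 − 32046 = -140090;  -355227 − 140090 = -495317;  -1007344 − 495317 = -1502661
-5304 − 480 = -5784;  -32046 − 5784 = -37830;  -140090 − 37830 = -177920;  -495317 − 177920 = -673237;  -1502661 − 673237 = -2175898
-5784 − 480 = -6264;  -37830 − 6264 = -44094;  -177920 − 44094 = -222014;  -673237 − 222014 = -895251;  -2175898 − 895251 = -3071149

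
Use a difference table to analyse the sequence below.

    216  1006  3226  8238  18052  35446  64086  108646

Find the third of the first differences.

D1: 790, 2220, 5012, 9814, 17394, 28640, 44560
D2: 1430, 2792, 4802, 7580, 11246, 15920
D3: 1362, 2010, 2778, 3666, 4674
D4: 648, 768, 888, 1008
D5: 120, 120, 120

5012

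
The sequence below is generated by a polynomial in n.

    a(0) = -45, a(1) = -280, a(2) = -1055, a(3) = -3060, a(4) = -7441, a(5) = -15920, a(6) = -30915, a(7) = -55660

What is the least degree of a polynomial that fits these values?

-235, -775, -2005, -4381, -8479, -14995, -24745
-540, -1230, -2376, -4098, -6516, -9750
-690, -1146, -1722, -2418, -3234
-456, -576, -696, -816
-120, -120, -120
The fifth differences are constant, so the polynomial has degree 5.

5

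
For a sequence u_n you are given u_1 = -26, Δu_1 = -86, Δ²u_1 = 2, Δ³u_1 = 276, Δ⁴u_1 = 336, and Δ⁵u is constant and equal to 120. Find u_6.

4124

Build the table forward from the leading diagonal:
Fifth differences: 120, 120, 120, 120, 120, 120
Fourth differences: 336, 456, 576, 696, 816, 936
Third differences: 276, 612, 1068, 1644, 2340, 3156
Second differences: 2, 278, 890, 1958, 3602, 5942
First differences: -86, -84, 194, 1084, 3042, 6644
u: -26, -112, -196, -2, 1082, 4124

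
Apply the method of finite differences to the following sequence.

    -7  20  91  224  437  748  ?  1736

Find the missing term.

Using the first 6 terms:
First differences: 27, 71, 133, 213, 311
Second differences: 44, 62, 80, 98
Third differences: 18, 18, 18
Constant third difference = 18.
Extend forward: 98 + 18 = 116;  311 + 116 = 427;  748 + 427 = 1175

1175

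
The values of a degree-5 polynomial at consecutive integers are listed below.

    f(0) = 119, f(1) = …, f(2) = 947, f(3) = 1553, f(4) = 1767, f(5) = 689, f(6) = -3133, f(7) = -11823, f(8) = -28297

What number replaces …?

417

Using the last 7 terms:
606, 214, -1078, -3822, -8690, -16474
-392, -1292, -2744, -4868, -7784
-900, -1452, -2124, -2916
-552, -672, -792
-120, -120
Constant fifth difference = -120.
Extend backward: -552 + 120 = -432;  -900 + 432 = -468;  -392 + 468 = 76;  606 − 76 = 530;  947 − 530 = 417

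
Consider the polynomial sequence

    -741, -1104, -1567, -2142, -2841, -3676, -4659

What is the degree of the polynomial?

3

Δ: -363, -463, -575, -699, -835, -983
Δ²: -100, -112, -124, -136, -148
Δ³: -12, -12, -12, -12
The third differences are constant, so the polynomial has degree 3.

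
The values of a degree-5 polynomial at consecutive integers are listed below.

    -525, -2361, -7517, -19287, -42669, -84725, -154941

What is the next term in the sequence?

-265587

D1: -1836  -5156  -11770  -23382  -42056  -70216
D2: -3320  -6614  -11612  -18674  -28160
D3: -3294  -4998  -7062  -9486
D4: -1704  -2064  -2424
D5: -360  -360
Constant fifth difference = -360, so extend:
-2424 − 360 = -2784;  -9486 − 2784 = -12270;  -28160 − 12270 = -40430;  -70216 − 40430 = -110646;  -154941 − 110646 = -265587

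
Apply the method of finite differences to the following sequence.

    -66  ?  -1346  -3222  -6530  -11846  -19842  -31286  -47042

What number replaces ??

Using the last 7 terms:
First differences: -1876, -3308, -5316, -7996, -11444, -15756
Second differences: -1432, -2008, -2680, -3448, -4312
Third differences: -576, -672, -768, -864
Fourth differences: -96, -96, -96
Constant fourth difference = -96.
Extend backward: -576 + 96 = -480;  -1432 + 480 = -952;  -1876 + 952 = -924;  -1346 + 924 = -422

-422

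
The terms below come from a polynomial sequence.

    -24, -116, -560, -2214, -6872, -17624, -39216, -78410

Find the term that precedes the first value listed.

-2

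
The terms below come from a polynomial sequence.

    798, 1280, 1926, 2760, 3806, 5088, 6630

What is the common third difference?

24

D1: 482, 646, 834, 1046, 1282, 1542
D2: 164, 188, 212, 236, 260
D3: 24, 24, 24, 24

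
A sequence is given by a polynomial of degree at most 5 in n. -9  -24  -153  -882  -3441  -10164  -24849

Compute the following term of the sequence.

First differences: -15  -129  -729  -2559  -6723  -14685
Second differences: -114  -600  -1830  -4164  -7962
Third differences: -486  -1230  -2334  -3798
Fourth differences: -744  -1104  -1464
Fifth differences: -360  -360
The fifth differences are constant (-360).
-1464 − 360 = -1824;  -3798 − 1824 = -5622;  -7962 − 5622 = -13584;  -14685 − 13584 = -28269;  -24849 − 28269 = -53118

-53118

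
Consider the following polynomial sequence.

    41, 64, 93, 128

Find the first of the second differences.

Δ: 23, 29, 35
Δ²: 6, 6

6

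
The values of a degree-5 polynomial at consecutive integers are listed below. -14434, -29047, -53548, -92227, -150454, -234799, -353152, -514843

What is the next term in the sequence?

-730762

D1: -14613 , -24501 , -38679 , -58227 , -84345 , -118353 , -161691
D2: -9888 , -14178 , -19548 , -26118 , -34008 , -43338
D3: -4290 , -5370 , -6570 , -7890 , -9330
D4: -1080 , -1200 , -1320 , -1440
D5: -120 , -120 , -120
Fifth differences constant at -120.
-1440 − 120 = -1560;  -9330 − 1560 = -10890;  -43338 − 10890 = -54228;  -161691 − 54228 = -215919;  -514843 − 215919 = -730762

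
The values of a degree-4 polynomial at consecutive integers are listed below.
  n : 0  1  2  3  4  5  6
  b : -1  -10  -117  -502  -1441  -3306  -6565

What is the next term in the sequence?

-11782

Δ: -9, -107, -385, -939, -1865, -3259
Δ²: -98, -278, -554, -926, -1394
Δ³: -180, -276, -372, -468
Δ⁴: -96, -96, -96
Constant fourth difference = -96, so extend:
-468 − 96 = -564;  -1394 − 564 = -1958;  -3259 − 1958 = -5217;  -6565 − 5217 = -11782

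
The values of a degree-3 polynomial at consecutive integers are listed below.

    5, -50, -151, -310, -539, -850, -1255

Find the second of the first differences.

Δ: -55, -101, -159, -229, -311, -405
Δ²: -46, -58, -70, -82, -94
Δ³: -12, -12, -12, -12

-101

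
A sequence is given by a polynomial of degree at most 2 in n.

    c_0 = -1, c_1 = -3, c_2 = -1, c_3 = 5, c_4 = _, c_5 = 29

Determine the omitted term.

15

Using the first 4 terms:
-2  2  6
4  4
Constant second difference = 4.
Extend forward: 6 + 4 = 10;  5 + 10 = 15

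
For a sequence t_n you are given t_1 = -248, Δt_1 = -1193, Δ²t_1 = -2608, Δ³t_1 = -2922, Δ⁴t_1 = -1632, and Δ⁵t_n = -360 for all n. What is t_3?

-5242

Build the table forward from the leading diagonal:
D5: -360  -360  -360
D4: -1632  -1992  -2352
D3: -2922  -4554  -6546
D2: -2608  -5530  -10084
D1: -1193  -3801  -9331
t: -248  -1441  -5242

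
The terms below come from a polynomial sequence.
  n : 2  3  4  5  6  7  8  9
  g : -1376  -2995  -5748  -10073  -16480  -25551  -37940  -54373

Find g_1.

D1: -1619, -2753, -4325, -6407, -9071, -12389, -16433
D2: -1134, -1572, -2082, -2664, -3318, -4044
D3: -438, -510, -582, -654, -726
D4: -72, -72, -72, -72
The fourth differences are constant at -72.
Work back: -438 + 72 = -366;  -1134 + 366 = -768;  -1619 + 768 = -851;  -1376 + 851 = -525

-525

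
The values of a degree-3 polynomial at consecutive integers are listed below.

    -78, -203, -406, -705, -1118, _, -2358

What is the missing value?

-1663

Using the first 5 terms:
-125  -203  -299  -413
-78  -96  -114
-18  -18
Constant third difference = -18.
Extend forward: -114 − 18 = -132;  -413 − 132 = -545;  -1118 − 545 = -1663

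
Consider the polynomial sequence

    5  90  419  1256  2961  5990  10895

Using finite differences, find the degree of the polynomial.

4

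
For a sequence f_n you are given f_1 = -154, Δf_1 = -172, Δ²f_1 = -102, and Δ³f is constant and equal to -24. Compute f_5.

-1550

Build the table forward from the leading diagonal:
Third differences: -24, -24, -24, -24, -24
Second differences: -102, -126, -150, -174, -198
First differences: -172, -274, -400, -550, -724
f: -154, -326, -600, -1000, -1550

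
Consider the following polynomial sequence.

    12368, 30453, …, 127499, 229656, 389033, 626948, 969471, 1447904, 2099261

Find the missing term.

65516

Using the last 7 terms:
102157, 159377, 237915, 342523, 478433, 651357
57220, 78538, 104608, 135910, 172924
21318, 26070, 31302, 37014
4752, 5232, 5712
480, 480
Constant fifth difference = 480.
Extend backward: 4752 − 480 = 4272;  21318 − 4272 = 17046;  57220 − 17046 = 40174;  102157 − 40174 = 61983;  127499 − 61983 = 65516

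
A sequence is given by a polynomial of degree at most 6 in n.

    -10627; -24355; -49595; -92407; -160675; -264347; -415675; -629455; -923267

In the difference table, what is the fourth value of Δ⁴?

D1: -13728, -25240, -42812, -68268, -103672, -151328, -213780, -293812
D2: -11512, -17572, -25456, -35404, -47656, -62452, -80032
D3: -6060, -7884, -9948, -12252, -14796, -17580
D4: -1824, -2064, -2304, -2544, -2784
D5: -240, -240, -240, -240

-2544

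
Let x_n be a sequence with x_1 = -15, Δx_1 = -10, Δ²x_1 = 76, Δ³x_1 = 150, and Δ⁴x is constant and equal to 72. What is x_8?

Build the table forward from the leading diagonal:
Fourth differences: 72  72  72  72  72  72  72  72
Third differences: 150  222  294  366  438  510  582  654
Second differences: 76  226  448  742  1108  1546  2056  2638
First differences: -10  66  292  740  1482  2590  4136  6192
x: -15  -25  41  333  1073  2555  5145  9281

9281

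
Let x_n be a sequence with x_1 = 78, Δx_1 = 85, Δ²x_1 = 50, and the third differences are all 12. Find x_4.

Build the table forward from the leading diagonal:
Third differences: 12  12  12  12
Second differences: 50  62  74  86
First differences: 85  135  197  271
x: 78  163  298  495

495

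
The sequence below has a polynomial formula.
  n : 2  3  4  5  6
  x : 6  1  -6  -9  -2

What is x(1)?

D1: -5, -7, -3, 7
D2: -2, 4, 10
D3: 6, 6
The third differences are constant at 6.
Work back: -2 − 6 = -8;  -5 + 8 = 3;  6 − 3 = 3

3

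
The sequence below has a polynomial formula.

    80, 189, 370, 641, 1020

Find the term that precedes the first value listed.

25

109  181  271  379
72  90  108
18  18
The third differences are constant at 18.
Work back: 72 − 18 = 54;  109 − 54 = 55;  80 − 55 = 25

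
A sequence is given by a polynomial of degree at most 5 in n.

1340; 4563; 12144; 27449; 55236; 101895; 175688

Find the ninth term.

First differences: 3223 , 7581 , 15305 , 27787 , 46659 , 73793
Second differences: 4358 , 7724 , 12482 , 18872 , 27134
Third differences: 3366 , 4758 , 6390 , 8262
Fourth differences: 1392 , 1632 , 1872
Fifth differences: 240 , 240
Fifth differences constant at 240.
1872 + 240 = 2112;  8262 + 2112 = 10374;  27134 + 10374 = 37508;  73793 + 37508 = 111301;  175688 + 111301 = 286989
2112 + 240 = 2352;  10374 + 2352 = 12726;  37508 + 12726 = 50234;  111301 + 50234 = 161535;  286989 + 161535 = 448524

448524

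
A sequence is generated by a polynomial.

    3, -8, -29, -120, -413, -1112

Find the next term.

-2493

Δ: -11, -21, -91, -293, -699
Δ²: -10, -70, -202, -406
Δ³: -60, -132, -204
Δ⁴: -72, -72
Constant fourth difference = -72, so extend:
-204 − 72 = -276;  -406 − 276 = -682;  -699 − 682 = -1381;  -1112 − 1381 = -2493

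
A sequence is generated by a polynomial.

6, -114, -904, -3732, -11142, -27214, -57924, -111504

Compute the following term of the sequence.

-198802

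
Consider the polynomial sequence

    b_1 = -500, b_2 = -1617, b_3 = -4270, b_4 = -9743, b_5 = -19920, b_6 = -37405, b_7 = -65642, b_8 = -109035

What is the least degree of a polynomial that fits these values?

-1117, -2653, -5473, -10177, -17485, -28237, -43393
-1536, -2820, -4704, -7308, -10752, -15156
-1284, -1884, -2604, -3444, -4404
-600, -720, -840, -960
-120, -120, -120
The fifth differences are constant, so the polynomial has degree 5.

5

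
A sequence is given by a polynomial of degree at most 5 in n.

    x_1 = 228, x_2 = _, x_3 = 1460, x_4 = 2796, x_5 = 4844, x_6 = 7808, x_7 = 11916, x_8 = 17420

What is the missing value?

Using the last 6 terms:
First differences: 1336, 2048, 2964, 4108, 5504
Second differences: 712, 916, 1144, 1396
Third differences: 204, 228, 252
Fourth differences: 24, 24
Constant fourth difference = 24.
Extend backward: 204 − 24 = 180;  712 − 180 = 532;  1336 − 532 = 804;  1460 − 804 = 656

656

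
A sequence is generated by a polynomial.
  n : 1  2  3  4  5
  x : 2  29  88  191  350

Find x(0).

Δ: 27  59  103  159
Δ²: 32  44  56
Δ³: 12  12
The third differences are constant at 12.
Work back: 32 − 12 = 20;  27 − 20 = 7;  2 − 7 = -5

-5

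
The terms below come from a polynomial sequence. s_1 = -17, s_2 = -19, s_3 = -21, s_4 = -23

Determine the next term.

Δ: -2, -2, -2
First differences constant at -2.
-23 − 2 = -25

-25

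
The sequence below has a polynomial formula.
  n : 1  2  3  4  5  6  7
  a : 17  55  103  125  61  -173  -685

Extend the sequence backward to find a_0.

1

Δ: 38  48  22  -64  -234  -512
Δ²: 10  -26  -86  -170  -278
Δ³: -36  -60  -84  -108
Δ⁴: -24  -24  -24
The fourth differences are constant at -24.
Work back: -36 + 24 = -12;  10 + 12 = 22;  38 − 22 = 16;  17 − 16 = 1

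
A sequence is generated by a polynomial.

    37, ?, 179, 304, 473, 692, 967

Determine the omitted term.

Using the last 5 terms:
D1: 125, 169, 219, 275
D2: 44, 50, 56
D3: 6, 6
Constant third difference = 6.
Extend backward: 44 − 6 = 38;  125 − 38 = 87;  179 − 87 = 92

92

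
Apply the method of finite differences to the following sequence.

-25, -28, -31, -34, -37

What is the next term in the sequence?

First differences: -3 , -3 , -3 , -3
Constant first difference = -3, so extend:
-37 − 3 = -40

-40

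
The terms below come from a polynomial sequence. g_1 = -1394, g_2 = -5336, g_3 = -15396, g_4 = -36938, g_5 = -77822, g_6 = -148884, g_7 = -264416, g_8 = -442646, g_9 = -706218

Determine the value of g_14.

-4466348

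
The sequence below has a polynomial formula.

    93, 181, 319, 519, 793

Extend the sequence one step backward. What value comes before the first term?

Δ: 88, 138, 200, 274
Δ²: 50, 62, 74
Δ³: 12, 12
The third differences are constant at 12.
Work back: 50 − 12 = 38;  88 − 38 = 50;  93 − 50 = 43

43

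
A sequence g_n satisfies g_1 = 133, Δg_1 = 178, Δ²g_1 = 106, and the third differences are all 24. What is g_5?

Build the table forward from the leading diagonal:
Third differences: 24, 24, 24, 24, 24
Second differences: 106, 130, 154, 178, 202
First differences: 178, 284, 414, 568, 746
g: 133, 311, 595, 1009, 1577

1577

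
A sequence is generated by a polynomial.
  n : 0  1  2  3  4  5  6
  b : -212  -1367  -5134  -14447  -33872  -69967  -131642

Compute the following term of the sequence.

D1: -1155  -3767  -9313  -19425  -36095  -61675
D2: -2612  -5546  -10112  -16670  -25580
D3: -2934  -4566  -6558  -8910
D4: -1632  -1992  -2352
D5: -360  -360
Fifth differences constant at -360.
-2352 − 360 = -2712;  -8910 − 2712 = -11622;  -25580 − 11622 = -37202;  -61675 − 37202 = -98877;  -131642 − 98877 = -230519

-230519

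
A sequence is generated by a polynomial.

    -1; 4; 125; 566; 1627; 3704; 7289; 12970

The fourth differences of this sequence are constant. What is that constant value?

First differences: 5, 121, 441, 1061, 2077, 3585, 5681
Second differences: 116, 320, 620, 1016, 1508, 2096
Third differences: 204, 300, 396, 492, 588
Fourth differences: 96, 96, 96, 96

96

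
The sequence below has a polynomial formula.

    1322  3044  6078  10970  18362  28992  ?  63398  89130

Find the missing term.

Using the first 6 terms:
First differences: 1722, 3034, 4892, 7392, 10630
Second differences: 1312, 1858, 2500, 3238
Third differences: 546, 642, 738
Fourth differences: 96, 96
Constant fourth difference = 96.
Extend forward: 738 + 96 = 834;  3238 + 834 = 4072;  10630 + 4072 = 14702;  28992 + 14702 = 43694

43694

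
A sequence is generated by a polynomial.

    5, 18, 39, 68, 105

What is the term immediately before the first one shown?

Δ: 13, 21, 29, 37
Δ²: 8, 8, 8
The second differences are constant at 8.
Work back: 13 − 8 = 5;  5 − 5 = 0

0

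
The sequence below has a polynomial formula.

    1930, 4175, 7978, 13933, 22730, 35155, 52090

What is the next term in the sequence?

74513

Δ: 2245 , 3803 , 5955 , 8797 , 12425 , 16935
Δ²: 1558 , 2152 , 2842 , 3628 , 4510
Δ³: 594 , 690 , 786 , 882
Δ⁴: 96 , 96 , 96
The fourth differences are constant (96).
882 + 96 = 978;  4510 + 978 = 5488;  16935 + 5488 = 22423;  52090 + 22423 = 74513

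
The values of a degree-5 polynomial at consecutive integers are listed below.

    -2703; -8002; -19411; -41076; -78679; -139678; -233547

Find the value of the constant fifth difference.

-240

Δ: -5299, -11409, -21665, -37603, -60999, -93869
Δ²: -6110, -10256, -15938, -23396, -32870
Δ³: -4146, -5682, -7458, -9474
Δ⁴: -1536, -1776, -2016
Δ⁵: -240, -240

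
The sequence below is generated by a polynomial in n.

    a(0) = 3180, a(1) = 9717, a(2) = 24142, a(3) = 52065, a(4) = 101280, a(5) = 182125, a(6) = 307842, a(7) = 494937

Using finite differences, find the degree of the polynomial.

5

D1: 6537, 14425, 27923, 49215, 80845, 125717, 187095
D2: 7888, 13498, 21292, 31630, 44872, 61378
D3: 5610, 7794, 10338, 13242, 16506
D4: 2184, 2544, 2904, 3264
D5: 360, 360, 360
The fifth differences are constant, so the polynomial has degree 5.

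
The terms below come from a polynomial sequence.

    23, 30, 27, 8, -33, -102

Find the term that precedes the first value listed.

7, -3, -19, -41, -69
-10, -16, -22, -28
-6, -6, -6
The third differences are constant at -6.
Work back: -10 + 6 = -4;  7 + 4 = 11;  23 − 11 = 12

12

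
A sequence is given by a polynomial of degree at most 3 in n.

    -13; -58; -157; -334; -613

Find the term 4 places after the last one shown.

Δ: -45  -99  -177  -279
Δ²: -54  -78  -102
Δ³: -24  -24
Third differences constant at -24.
-102 − 24 = -126;  -279 − 126 = -405;  -613 − 405 = -1018
-126 − 24 = -150;  -405 − 150 = -555;  -1018 − 555 = -1573
-150 − 24 = -174;  -555 − 174 = -729;  -1573 − 729 = -2302
-174 − 24 = -198;  -729 − 198 = -927;  -2302 − 927 = -3229

-3229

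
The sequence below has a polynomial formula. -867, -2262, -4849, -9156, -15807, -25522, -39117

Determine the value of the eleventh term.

-151977

D1: -1395 , -2587 , -4307 , -6651 , -9715 , -13595
D2: -1192 , -1720 , -2344 , -3064 , -3880
D3: -528 , -624 , -720 , -816
D4: -96 , -96 , -96
Fourth differences constant at -96.
-816 − 96 = -912;  -3880 − 912 = -4792;  -13595 − 4792 = -18387;  -39117 − 18387 = -57504
-912 − 96 = -1008;  -4792 − 1008 = -5800;  -18387 − 5800 = -24187;  -57504 − 24187 = -81691
-1008 − 96 = -1104;  -5800 − 1104 = -6904;  -24187 − 6904 = -31091;  -81691 − 31091 = -112782
-1104 − 96 = -1200;  -6904 − 1200 = -8104;  -31091 − 8104 = -39195;  -112782 − 39195 = -151977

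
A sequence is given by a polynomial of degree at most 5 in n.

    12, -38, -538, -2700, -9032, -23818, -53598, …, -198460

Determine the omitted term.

-107648

Using the first 7 terms:
Δ: -50  -500  -2162  -6332  -14786  -29780
Δ²: -450  -1662  -4170  -8454  -14994
Δ³: -1212  -2508  -4284  -6540
Δ⁴: -1296  -1776  -2256
Δ⁵: -480  -480
Constant fifth difference = -480.
Extend forward: -2256 − 480 = -2736;  -6540 − 2736 = -9276;  -14994 − 9276 = -24270;  -29780 − 24270 = -54050;  -53598 − 54050 = -107648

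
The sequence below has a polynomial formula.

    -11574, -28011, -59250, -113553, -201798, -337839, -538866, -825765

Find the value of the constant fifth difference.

-360

Δ: -16437, -31239, -54303, -88245, -136041, -201027, -286899
Δ²: -14802, -23064, -33942, -47796, -64986, -85872
Δ³: -8262, -10878, -13854, -17190, -20886
Δ⁴: -2616, -2976, -3336, -3696
Δ⁵: -360, -360, -360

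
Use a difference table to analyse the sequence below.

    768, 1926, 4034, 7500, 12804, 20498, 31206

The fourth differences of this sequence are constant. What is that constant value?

72

Δ: 1158, 2108, 3466, 5304, 7694, 10708
Δ²: 950, 1358, 1838, 2390, 3014
Δ³: 408, 480, 552, 624
Δ⁴: 72, 72, 72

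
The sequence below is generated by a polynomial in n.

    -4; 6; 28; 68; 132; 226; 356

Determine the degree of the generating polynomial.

First differences: 10, 22, 40, 64, 94, 130
Second differences: 12, 18, 24, 30, 36
Third differences: 6, 6, 6, 6
The third differences are constant, so the polynomial has degree 3.

3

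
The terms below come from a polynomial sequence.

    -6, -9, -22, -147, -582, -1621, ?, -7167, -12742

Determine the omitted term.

-3654

Using the first 6 terms:
-3  -13  -125  -435  -1039
-10  -112  -310  -604
-102  -198  -294
-96  -96
Constant fourth difference = -96.
Extend forward: -294 − 96 = -390;  -604 − 390 = -994;  -1039 − 994 = -2033;  -1621 − 2033 = -3654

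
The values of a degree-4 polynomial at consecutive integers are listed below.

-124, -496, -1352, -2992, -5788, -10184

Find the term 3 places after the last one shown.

-38492

First differences: -372  -856  -1640  -2796  -4396
Second differences: -484  -784  -1156  -1600
Third differences: -300  -372  -444
Fourth differences: -72  -72
Constant fourth difference = -72, so extend:
-444 − 72 = -516;  -1600 − 516 = -2116;  -4396 − 2116 = -6512;  -10184 − 6512 = -16696
-516 − 72 = -588;  -2116 − 588 = -2704;  -6512 − 2704 = -9216;  -16696 − 9216 = -25912
-588 − 72 = -660;  -2704 − 660 = -3364;  -9216 − 3364 = -12580;  -25912 − 12580 = -38492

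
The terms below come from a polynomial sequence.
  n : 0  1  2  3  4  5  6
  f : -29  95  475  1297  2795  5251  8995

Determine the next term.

14405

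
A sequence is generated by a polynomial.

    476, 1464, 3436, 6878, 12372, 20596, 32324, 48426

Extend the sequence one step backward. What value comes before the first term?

Δ: 988  1972  3442  5494  8224  11728  16102
Δ²: 984  1470  2052  2730  3504  4374
Δ³: 486  582  678  774  870
Δ⁴: 96  96  96  96
The fourth differences are constant at 96.
Work back: 486 − 96 = 390;  984 − 390 = 594;  988 − 594 = 394;  476 − 394 = 82

82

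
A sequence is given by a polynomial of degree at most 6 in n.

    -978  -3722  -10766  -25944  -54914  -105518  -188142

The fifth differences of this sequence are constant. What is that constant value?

First differences: -2744, -7044, -15178, -28970, -50604, -82624
Second differences: -4300, -8134, -13792, -21634, -32020
Third differences: -3834, -5658, -7842, -10386
Fourth differences: -1824, -2184, -2544
Fifth differences: -360, -360

-360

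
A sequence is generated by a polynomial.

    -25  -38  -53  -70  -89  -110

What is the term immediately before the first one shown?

First differences: -13  -15  -17  -19  -21
Second differences: -2  -2  -2  -2
The second differences are constant at -2.
Work back: -13 + 2 = -11;  -25 + 11 = -14

-14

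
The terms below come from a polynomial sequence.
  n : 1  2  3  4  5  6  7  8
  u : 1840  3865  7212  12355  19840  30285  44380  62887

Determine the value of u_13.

2025  3347  5143  7485  10445  14095  18507
1322  1796  2342  2960  3650  4412
474  546  618  690  762
72  72  72  72
The fourth differences are constant (72).
762 + 72 = 834;  4412 + 834 = 5246;  18507 + 5246 = 23753;  62887 + 23753 = 86640
834 + 72 = 906;  5246 + 906 = 6152;  23753 + 6152 = 29905;  86640 + 29905 = 116545
906 + 72 = 978;  6152 + 978 = 7130;  29905 + 7130 = 37035;  116545 + 37035 = 153580
978 + 72 = 1050;  7130 + 1050 = 8180;  37035 + 8180 = 45215;  153580 + 45215 = 198795
1050 + 72 = 1122;  8180 + 1122 = 9302;  45215 + 9302 = 54517;  198795 + 54517 = 253312

253312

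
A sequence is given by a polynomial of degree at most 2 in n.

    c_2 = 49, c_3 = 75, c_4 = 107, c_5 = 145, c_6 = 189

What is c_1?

29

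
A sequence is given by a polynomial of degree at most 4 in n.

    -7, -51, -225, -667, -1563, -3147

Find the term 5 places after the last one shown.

-32937

First differences: -44  -174  -442  -896  -1584
Second differences: -130  -268  -454  -688
Third differences: -138  -186  -234
Fourth differences: -48  -48
Fourth differences constant at -48.
-234 − 48 = -282;  -688 − 282 = -970;  -1584 − 970 = -2554;  -3147 − 2554 = -5701
-282 − 48 = -330;  -970 − 330 = -1300;  -2554 − 1300 = -3854;  -5701 − 3854 = -9555
-330 − 48 = -378;  -1300 − 378 = -1678;  -3854 − 1678 = -5532;  -9555 − 5532 = -15087
-378 − 48 = -426;  -1678 − 426 = -2104;  -5532 − 2104 = -7636;  -15087 − 7636 = -22723
-426 − 48 = -474;  -2104 − 474 = -2578;  -7636 − 2578 = -10214;  -22723 − 10214 = -32937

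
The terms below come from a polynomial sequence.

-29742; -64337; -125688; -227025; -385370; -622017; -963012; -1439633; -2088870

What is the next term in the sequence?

Δ: -34595 , -61351 , -101337 , -158345 , -236647 , -340995 , -476621 , -649237
Δ²: -26756 , -39986 , -57008 , -78302 , -104348 , -135626 , -172616
Δ³: -13230 , -17022 , -21294 , -26046 , -31278 , -36990
Δ⁴: -3792 , -4272 , -4752 , -5232 , -5712
Δ⁵: -480 , -480 , -480 , -480
The fifth differences are constant (-480).
-5712 − 480 = -6192;  -36990 − 6192 = -43182;  -172616 − 43182 = -215798;  -649237 − 215798 = -865035;  -2088870 − 865035 = -2953905

-2953905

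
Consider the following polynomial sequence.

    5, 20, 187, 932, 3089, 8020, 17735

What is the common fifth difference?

120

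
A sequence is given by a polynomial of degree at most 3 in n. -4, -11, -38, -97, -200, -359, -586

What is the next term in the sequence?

-7, -27, -59, -103, -159, -227
-20, -32, -44, -56, -68
-12, -12, -12, -12
Third differences constant at -12.
-68 − 12 = -80;  -227 − 80 = -307;  -586 − 307 = -893

-893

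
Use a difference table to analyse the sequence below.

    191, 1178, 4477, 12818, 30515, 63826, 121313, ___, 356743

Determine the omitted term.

Using the first 7 terms:
D1: 987  3299  8341  17697  33311  57487
D2: 2312  5042  9356  15614  24176
D3: 2730  4314  6258  8562
D4: 1584  1944  2304
D5: 360  360
Constant fifth difference = 360.
Extend forward: 2304 + 360 = 2664;  8562 + 2664 = 11226;  24176 + 11226 = 35402;  57487 + 35402 = 92889;  121313 + 92889 = 214202

214202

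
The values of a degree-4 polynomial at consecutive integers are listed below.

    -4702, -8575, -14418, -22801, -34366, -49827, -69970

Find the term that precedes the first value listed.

-3873  -5843  -8383  -11565  -15461  -20143
-1970  -2540  -3182  -3896  -4682
-570  -642  -714  -786
-72  -72  -72
The fourth differences are constant at -72.
Work back: -570 + 72 = -498;  -1970 + 498 = -1472;  -3873 + 1472 = -2401;  -4702 + 2401 = -2301

-2301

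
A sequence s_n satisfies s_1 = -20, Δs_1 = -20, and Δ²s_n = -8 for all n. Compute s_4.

-104

Build the table forward from the leading diagonal:
Δ²: -8, -8, -8, -8
Δ: -20, -28, -36, -44
s: -20, -40, -68, -104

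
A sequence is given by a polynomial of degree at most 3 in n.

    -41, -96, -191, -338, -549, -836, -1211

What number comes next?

-1686

D1: -55, -95, -147, -211, -287, -375
D2: -40, -52, -64, -76, -88
D3: -12, -12, -12, -12
Third differences constant at -12.
-88 − 12 = -100;  -375 − 100 = -475;  -1211 − 475 = -1686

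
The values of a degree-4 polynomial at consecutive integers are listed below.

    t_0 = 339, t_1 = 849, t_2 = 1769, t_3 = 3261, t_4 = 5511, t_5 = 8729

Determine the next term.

13149

Δ: 510, 920, 1492, 2250, 3218
Δ²: 410, 572, 758, 968
Δ³: 162, 186, 210
Δ⁴: 24, 24
The fourth differences are constant (24).
210 + 24 = 234;  968 + 234 = 1202;  3218 + 1202 = 4420;  8729 + 4420 = 13149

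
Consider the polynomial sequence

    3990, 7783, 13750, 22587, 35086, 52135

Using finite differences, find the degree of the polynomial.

4

D1: 3793, 5967, 8837, 12499, 17049
D2: 2174, 2870, 3662, 4550
D3: 696, 792, 888
D4: 96, 96
The fourth differences are constant, so the polynomial has degree 4.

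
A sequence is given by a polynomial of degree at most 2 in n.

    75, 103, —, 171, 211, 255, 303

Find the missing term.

135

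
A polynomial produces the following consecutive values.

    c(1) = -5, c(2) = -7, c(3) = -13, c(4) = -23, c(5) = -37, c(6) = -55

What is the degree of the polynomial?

2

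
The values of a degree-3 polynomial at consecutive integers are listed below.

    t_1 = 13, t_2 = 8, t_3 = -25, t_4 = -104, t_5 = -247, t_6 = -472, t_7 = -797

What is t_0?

8

Δ: -5  -33  -79  -143  -225  -325
Δ²: -28  -46  -64  -82  -100
Δ³: -18  -18  -18  -18
The third differences are constant at -18.
Work back: -28 + 18 = -10;  -5 + 10 = 5;  13 − 5 = 8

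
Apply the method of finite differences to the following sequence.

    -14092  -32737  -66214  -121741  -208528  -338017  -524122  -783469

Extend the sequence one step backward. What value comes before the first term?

-4813

-18645, -33477, -55527, -86787, -129489, -186105, -259347
-14832, -22050, -31260, -42702, -56616, -73242
-7218, -9210, -11442, -13914, -16626
-1992, -2232, -2472, -2712
-240, -240, -240
The fifth differences are constant at -240.
Work back: -1992 + 240 = -1752;  -7218 + 1752 = -5466;  -14832 + 5466 = -9366;  -18645 + 9366 = -9279;  -14092 + 9279 = -4813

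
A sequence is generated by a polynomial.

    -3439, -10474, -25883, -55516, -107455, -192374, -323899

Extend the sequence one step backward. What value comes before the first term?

-800

-7035, -15409, -29633, -51939, -84919, -131525
-8374, -14224, -22306, -32980, -46606
-5850, -8082, -10674, -13626
-2232, -2592, -2952
-360, -360
The fifth differences are constant at -360.
Work back: -2232 + 360 = -1872;  -5850 + 1872 = -3978;  -8374 + 3978 = -4396;  -7035 + 4396 = -2639;  -3439 + 2639 = -800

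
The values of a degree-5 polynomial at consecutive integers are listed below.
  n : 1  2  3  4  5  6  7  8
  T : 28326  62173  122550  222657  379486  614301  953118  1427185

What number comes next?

2073462

33847, 60377, 100107, 156829, 234815, 338817, 474067
26530, 39730, 56722, 77986, 104002, 135250
13200, 16992, 21264, 26016, 31248
3792, 4272, 4752, 5232
480, 480, 480
Constant fifth difference = 480, so extend:
5232 + 480 = 5712;  31248 + 5712 = 36960;  135250 + 36960 = 172210;  474067 + 172210 = 646277;  1427185 + 646277 = 2073462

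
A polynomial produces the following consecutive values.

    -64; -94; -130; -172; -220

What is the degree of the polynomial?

2

Δ: -30, -36, -42, -48
Δ²: -6, -6, -6
The second differences are constant, so the polynomial has degree 2.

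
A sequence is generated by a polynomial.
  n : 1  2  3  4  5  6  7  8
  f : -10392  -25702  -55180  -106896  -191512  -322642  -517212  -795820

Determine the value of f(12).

-15310, -29478, -51716, -84616, -131130, -194570, -278608
-14168, -22238, -32900, -46514, -63440, -84038
-8070, -10662, -13614, -16926, -20598
-2592, -2952, -3312, -3672
-360, -360, -360
Constant fifth difference = -360, so extend:
-3672 − 360 = -4032;  -20598 − 4032 = -24630;  -84038 − 24630 = -108668;  -278608 − 108668 = -387276;  -795820 − 387276 = -1183096
-4032 − 360 = -4392;  -24630 − 4392 = -29022;  -108668 − 29022 = -137690;  -387276 − 137690 = -524966;  -1183096 − 524966 = -1708062
-4392 − 360 = -4752;  -29022 − 4752 = -33774;  -137690 − 33774 = -171464;  -524966 − 171464 = -696430;  -1708062 − 696430 = -2404492
-4752 − 360 = -5112;  -33774 − 5112 = -38886;  -171464 − 38886 = -210350;  -696430 − 210350 = -906780;  -2404492 − 906780 = -3311272

-3311272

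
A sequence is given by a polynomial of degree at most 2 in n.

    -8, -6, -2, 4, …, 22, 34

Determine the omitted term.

Using the first 4 terms:
First differences: 2, 4, 6
Second differences: 2, 2
Constant second difference = 2.
Extend forward: 6 + 2 = 8;  4 + 8 = 12

12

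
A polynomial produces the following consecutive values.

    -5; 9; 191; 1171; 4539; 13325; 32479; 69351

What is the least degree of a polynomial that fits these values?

5

First differences: 14, 182, 980, 3368, 8786, 19154, 36872
Second differences: 168, 798, 2388, 5418, 10368, 17718
Third differences: 630, 1590, 3030, 4950, 7350
Fourth differences: 960, 1440, 1920, 2400
Fifth differences: 480, 480, 480
The fifth differences are constant, so the polynomial has degree 5.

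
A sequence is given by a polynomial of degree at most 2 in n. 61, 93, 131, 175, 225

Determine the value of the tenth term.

Δ: 32 , 38 , 44 , 50
Δ²: 6 , 6 , 6
Constant second difference = 6, so extend:
50 + 6 = 56;  225 + 56 = 281
56 + 6 = 62;  281 + 62 = 343
62 + 6 = 68;  343 + 68 = 411
68 + 6 = 74;  411 + 74 = 485
74 + 6 = 80;  485 + 80 = 565

565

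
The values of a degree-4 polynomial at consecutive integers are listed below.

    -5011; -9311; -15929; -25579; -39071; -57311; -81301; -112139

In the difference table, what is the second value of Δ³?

D1: -4300, -6618, -9650, -13492, -18240, -23990, -30838
D2: -2318, -3032, -3842, -4748, -5750, -6848
D3: -714, -810, -906, -1002, -1098
D4: -96, -96, -96, -96

-810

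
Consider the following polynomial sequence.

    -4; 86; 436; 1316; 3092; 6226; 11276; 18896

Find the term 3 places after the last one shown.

65156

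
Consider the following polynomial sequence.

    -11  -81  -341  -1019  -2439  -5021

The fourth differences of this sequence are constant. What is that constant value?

-96

D1: -70, -260, -678, -1420, -2582
D2: -190, -418, -742, -1162
D3: -228, -324, -420
D4: -96, -96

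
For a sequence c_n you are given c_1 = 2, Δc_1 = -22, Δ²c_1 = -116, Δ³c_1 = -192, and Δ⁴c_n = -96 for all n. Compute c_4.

-604

Build the table forward from the leading diagonal:
Δ⁴: -96, -96, -96, -96
Δ³: -192, -288, -384, -480
Δ²: -116, -308, -596, -980
Δ: -22, -138, -446, -1042
c: 2, -20, -158, -604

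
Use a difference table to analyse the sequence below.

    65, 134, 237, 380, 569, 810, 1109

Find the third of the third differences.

6

Δ: 69, 103, 143, 189, 241, 299
Δ²: 34, 40, 46, 52, 58
Δ³: 6, 6, 6, 6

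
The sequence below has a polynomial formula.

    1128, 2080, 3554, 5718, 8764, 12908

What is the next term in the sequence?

18390

952 , 1474 , 2164 , 3046 , 4144
522 , 690 , 882 , 1098
168 , 192 , 216
24 , 24
The fourth differences are constant (24).
216 + 24 = 240;  1098 + 240 = 1338;  4144 + 1338 = 5482;  12908 + 5482 = 18390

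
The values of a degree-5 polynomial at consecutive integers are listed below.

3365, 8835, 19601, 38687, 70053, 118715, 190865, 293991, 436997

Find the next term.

630323

First differences: 5470 , 10766 , 19086 , 31366 , 48662 , 72150 , 103126 , 143006
Second differences: 5296 , 8320 , 12280 , 17296 , 23488 , 30976 , 39880
Third differences: 3024 , 3960 , 5016 , 6192 , 7488 , 8904
Fourth differences: 936 , 1056 , 1176 , 1296 , 1416
Fifth differences: 120 , 120 , 120 , 120
Fifth differences constant at 120.
1416 + 120 = 1536;  8904 + 1536 = 10440;  39880 + 10440 = 50320;  143006 + 50320 = 193326;  436997 + 193326 = 630323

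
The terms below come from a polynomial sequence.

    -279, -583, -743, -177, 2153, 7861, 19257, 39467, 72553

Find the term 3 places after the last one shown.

306247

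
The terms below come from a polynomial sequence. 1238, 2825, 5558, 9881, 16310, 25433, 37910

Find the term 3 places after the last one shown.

103145

First differences: 1587 , 2733 , 4323 , 6429 , 9123 , 12477
Second differences: 1146 , 1590 , 2106 , 2694 , 3354
Third differences: 444 , 516 , 588 , 660
Fourth differences: 72 , 72 , 72
Constant fourth difference = 72, so extend:
660 + 72 = 732;  3354 + 732 = 4086;  12477 + 4086 = 16563;  37910 + 16563 = 54473
732 + 72 = 804;  4086 + 804 = 4890;  16563 + 4890 = 21453;  54473 + 21453 = 75926
804 + 72 = 876;  4890 + 876 = 5766;  21453 + 5766 = 27219;  75926 + 27219 = 103145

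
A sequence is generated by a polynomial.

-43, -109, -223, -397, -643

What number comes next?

-973

-66, -114, -174, -246
-48, -60, -72
-12, -12
Constant third difference = -12, so extend:
-72 − 12 = -84;  -246 − 84 = -330;  -643 − 330 = -973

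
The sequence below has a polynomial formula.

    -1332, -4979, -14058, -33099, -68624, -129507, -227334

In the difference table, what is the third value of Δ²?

D1: -3647, -9079, -19041, -35525, -60883, -97827
D2: -5432, -9962, -16484, -25358, -36944
D3: -4530, -6522, -8874, -11586
D4: -1992, -2352, -2712
D5: -360, -360

-16484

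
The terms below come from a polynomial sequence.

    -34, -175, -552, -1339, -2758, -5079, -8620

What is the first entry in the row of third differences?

-174

D1: -141, -377, -787, -1419, -2321, -3541
D2: -236, -410, -632, -902, -1220
D3: -174, -222, -270, -318
D4: -48, -48, -48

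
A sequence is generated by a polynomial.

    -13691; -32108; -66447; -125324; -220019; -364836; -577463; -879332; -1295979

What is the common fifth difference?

-360

Δ: -18417, -34339, -58877, -94695, -144817, -212627, -301869, -416647
Δ²: -15922, -24538, -35818, -50122, -67810, -89242, -114778
Δ³: -8616, -11280, -14304, -17688, -21432, -25536
Δ⁴: -2664, -3024, -3384, -3744, -4104
Δ⁵: -360, -360, -360, -360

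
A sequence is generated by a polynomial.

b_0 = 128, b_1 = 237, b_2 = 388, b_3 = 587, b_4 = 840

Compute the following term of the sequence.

1153

109, 151, 199, 253
42, 48, 54
6, 6
Constant third difference = 6, so extend:
54 + 6 = 60;  253 + 60 = 313;  840 + 313 = 1153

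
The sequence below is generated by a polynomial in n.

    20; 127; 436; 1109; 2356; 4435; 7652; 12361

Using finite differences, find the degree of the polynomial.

4

First differences: 107, 309, 673, 1247, 2079, 3217, 4709
Second differences: 202, 364, 574, 832, 1138, 1492
Third differences: 162, 210, 258, 306, 354
Fourth differences: 48, 48, 48, 48
The fourth differences are constant, so the polynomial has degree 4.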